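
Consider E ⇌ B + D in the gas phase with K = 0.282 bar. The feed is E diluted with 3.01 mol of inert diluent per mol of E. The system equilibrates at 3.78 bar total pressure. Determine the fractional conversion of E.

X = 0.433

Basis: 1 mol E initially; let X = conversion of E. Extent ξ = X.
Moles: n_E = 1 − X; n_B = X; n_D = X; n_I = 3.01 (inert).
Summing: n_T = 4.01 + X.
With p_i = (n_i/n_T)P, K = p_B p_D / (p_E).
Substituting and setting equal to 0.282 bar gives a polynomial in X; the root in (0,1) is X = 0.433.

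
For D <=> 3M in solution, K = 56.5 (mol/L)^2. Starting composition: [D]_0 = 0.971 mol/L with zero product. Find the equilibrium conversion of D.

X = 0.783

Let X = conversion of D; extent ξ = 0.971·X mol/L.
Concentrations: [D] = 0.971 − 0.971X; [M] = 2.91X.
K = [M]^3 / ([D]).
Setting equal to 56.5 and solving for X on (0,1) gives X = 0.783.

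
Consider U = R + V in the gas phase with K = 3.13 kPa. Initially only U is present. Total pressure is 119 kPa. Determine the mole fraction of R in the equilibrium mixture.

y_R = 0.138

Let X = conversion of U (basis 1 mol U); extent of reaction ξ = X.
Mole table: n_U = 1 − X; n_R = X; n_V = X.
Total moles n_T = 1 + X.
y_i = n_i/n_T, p_i = y_i·P. K = p_R p_V / (p_U).
Setting this equal to 3.13 kPa and taking the physical root (0 < X < 1) gives X = 0.160.
Then n_R = 0.16, n_T = 1.16, so y_R = 0.138.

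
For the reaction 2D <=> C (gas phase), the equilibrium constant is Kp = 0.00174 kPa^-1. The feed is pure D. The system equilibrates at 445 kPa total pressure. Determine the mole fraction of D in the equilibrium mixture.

Basis: 1 mol D initially; let X = conversion of D. Extent ξ = 0.5X.
Species balance: n_D = 1 − X; n_C = 0.5X.
Summing: n_T = 1 − 0.5X.
y_i = n_i/n_T, p_i = y_i·P. Kp = p_C / (p_D^2).
This yields a degree-2 equation in X; solving on (0,1), X = 0.506.
Then n_D = 0.494, n_T = 0.747, so y_D = 0.661.

y_D = 0.661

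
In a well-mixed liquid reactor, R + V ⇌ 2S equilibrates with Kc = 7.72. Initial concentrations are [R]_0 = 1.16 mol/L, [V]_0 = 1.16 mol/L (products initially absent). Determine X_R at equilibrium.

X = 0.581

Let X = conversion of R; extent ξ = 1.16·X mol/L.
Concentrations: [R] = 1.16 − 1.16X; [V] = 1.16 − 1.16X; [S] = 2.32X.
Kc = [S]^2 / ([R] [V]).
This equals 7.72 at X = 0.581 (the root in 0 < X < 1).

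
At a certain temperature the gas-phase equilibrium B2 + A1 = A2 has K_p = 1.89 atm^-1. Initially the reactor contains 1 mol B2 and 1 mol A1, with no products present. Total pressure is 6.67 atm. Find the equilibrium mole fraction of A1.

y_A1 = 0.213

Basis: 1 mol B2 initially; let X = conversion of B2. Extent ξ = X.
Moles: n_B2 = 1 − X; n_A1 = 1 − X; n_A2 = X.
Summing: n_T = 2 − X.
With p_i = (n_i/n_T)P, K_p = p_A2 / (p_B2 p_A1).
Setting this equal to 1.89 atm^-1 and taking the physical root (0 < X < 1) gives X = 0.729.
Then n_A1 = 0.271, n_T = 1.27, so y_A1 = 0.213.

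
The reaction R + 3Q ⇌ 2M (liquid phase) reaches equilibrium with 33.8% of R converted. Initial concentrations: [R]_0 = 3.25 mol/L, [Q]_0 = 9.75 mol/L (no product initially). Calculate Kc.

Kc = 0.00834 (mol/L)^-2

Let X = conversion of R.
Concentrations: [R] = 3.25 − 3.25X; [Q] = 9.75 − 9.75X; [M] = 6.5X.
At X = 0.338: [R] = 2.15, [Q] = 6.45, [M] = 2.2.
Kc = [M]^2 / ([R] [Q]^3) = 0.00834 (mol/L)^-2.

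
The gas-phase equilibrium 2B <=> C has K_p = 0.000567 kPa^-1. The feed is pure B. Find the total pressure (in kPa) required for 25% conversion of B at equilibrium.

P = 343 kPa

Let X = conversion of B (basis 1 mol B); extent of reaction ξ = 0.5X.
Mole table: n_B = 1 − X; n_C = 0.5X.
Total moles n_T = 1 − 0.5X.
K_p = p_C / (p_B^2) with p_i = (n_i/n_T)·P.
At X = 0.25: the mole-fraction product g(X) = Π y_i^ν_i = 0.1944. Since K_p = g(X)·P^{-1}, P = (g/K_p)^(1/1) = (0.1944/0.000567)^(1/1) = 343 kPa.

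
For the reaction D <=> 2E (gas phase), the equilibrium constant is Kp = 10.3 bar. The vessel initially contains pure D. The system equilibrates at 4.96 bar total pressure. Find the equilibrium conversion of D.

Take 1 mol D as basis and let X be its fractional conversion, so ξ = X.
At extent ξ: n_D = 1 − X; n_E = 2X.
n_T = Σnᵢ = 1 + X.
With p_i = (n_i/n_T)P, Kp = p_E^2 / (p_D).
Substituting and setting equal to 10.3 bar gives a polynomial in X; the root in (0,1) is X = 0.585.

X = 0.585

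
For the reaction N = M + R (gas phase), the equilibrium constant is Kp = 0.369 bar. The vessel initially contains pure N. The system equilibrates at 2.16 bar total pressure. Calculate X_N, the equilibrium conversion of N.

Take 1 mol N as basis and let X be its fractional conversion, so ξ = X.
Mole table: n_N = 1 − X; n_M = X; n_R = X.
Summing: n_T = 1 + X.
With p_i = (n_i/n_T)P, Kp = p_M p_R / (p_N).
Equating to 0.369 bar and solving on 0 < X < 1: X = 0.382.

X = 0.382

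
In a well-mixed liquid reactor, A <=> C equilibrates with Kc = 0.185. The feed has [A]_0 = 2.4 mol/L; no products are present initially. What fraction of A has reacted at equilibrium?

X = 0.156

Let X = conversion of A; extent ξ = 2.4·X mol/L.
Concentrations: [A] = 2.4 − 2.4X; [C] = 2.4X.
Kc = [C] / ([A]).
Setting equal to 0.185 and solving for X on (0,1) gives X = 0.156.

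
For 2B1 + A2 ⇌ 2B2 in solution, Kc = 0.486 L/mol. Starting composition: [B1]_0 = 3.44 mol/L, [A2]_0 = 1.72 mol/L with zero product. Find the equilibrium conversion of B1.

Let X = conversion of B1; extent ξ = 3.44X/2 mol/L.
Concentrations: [B1] = 3.44 − 3.44X; [A2] = 1.72 − 1.72X; [B2] = 3.44X.
Kc = [B2]^2 / ([B1]^2 [A2]).
This equals 0.486 at X = 0.412 (the root in 0 < X < 1).

X = 0.412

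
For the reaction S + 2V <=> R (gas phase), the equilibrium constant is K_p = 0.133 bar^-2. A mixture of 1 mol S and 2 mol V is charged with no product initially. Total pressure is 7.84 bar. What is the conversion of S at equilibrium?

X = 0.611

Basis: 1 mol S initially; let X = conversion of S. Extent ξ = X.
Moles: n_S = 1 − X; n_V = 2 − 2X; n_R = X.
Total moles n_T = 3 − 2X.
y_i = n_i/n_T, p_i = y_i·P. K_p = p_R / (p_S p_V^2).
Equating to 0.133 bar^-2 and solving on 0 < X < 1: X = 0.611.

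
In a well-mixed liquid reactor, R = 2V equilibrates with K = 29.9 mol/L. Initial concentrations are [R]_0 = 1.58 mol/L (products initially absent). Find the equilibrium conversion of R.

Let X = conversion of R; extent ξ = 1.58·X mol/L.
Concentrations: [R] = 1.58 − 1.58X; [V] = 3.16X.
K = [V]^2 / ([R]).
Setting equal to 29.9 and solving for X on (0,1) gives X = 0.848.

X = 0.848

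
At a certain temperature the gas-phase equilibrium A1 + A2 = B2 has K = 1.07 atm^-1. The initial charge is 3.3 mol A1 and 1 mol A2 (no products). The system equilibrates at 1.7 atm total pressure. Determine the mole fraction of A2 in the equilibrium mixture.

y_A2 = 0.115

Let X = conversion of A2 (basis 1 mol A2); extent of reaction ξ = X.
Moles: n_A1 = 3.3 − X; n_A2 = 1 − X; n_B2 = X.
Summing: n_T = 4.3 − X.
With p_i = (n_i/n_T)P, K = p_B2 / (p_A1 p_A2).
Setting this equal to 1.07 atm^-1 and taking the physical root (0 < X < 1) gives X = 0.571.
Then n_A2 = 0.429, n_T = 3.73, so y_A2 = 0.115.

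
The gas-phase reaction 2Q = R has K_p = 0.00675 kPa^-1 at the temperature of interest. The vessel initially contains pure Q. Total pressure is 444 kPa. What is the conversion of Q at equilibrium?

X = 0.723

Take 1 mol Q as basis and let X be its fractional conversion, so ξ = 0.5X.
Mole table: n_Q = 1 − X; n_R = 0.5X.
Summing: n_T = 1 − 0.5X.
Mole fractions y_i = n_i/n_T; K_p = p_R / (p_Q^2) with p_i = y_i·P.
Setting this equal to 0.00675 kPa^-1 and taking the physical root (0 < X < 1) gives X = 0.723.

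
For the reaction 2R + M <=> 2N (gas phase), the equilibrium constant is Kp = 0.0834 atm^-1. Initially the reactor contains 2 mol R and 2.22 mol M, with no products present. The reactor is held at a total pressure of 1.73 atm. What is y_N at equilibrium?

Let X = conversion of R (basis 2 mol R); extent of reaction ξ = X.
Moles: n_R = 2 − 2X; n_M = 2.22 − X; n_N = 2X.
n_T = Σnᵢ = 4.22 − X.
With p_i = (n_i/n_T)P, Kp = p_N^2 / (p_R^2 p_M).
Setting this equal to 0.0834 atm^-1 and taking the physical root (0 < X < 1) gives X = 0.212.
Then n_N = 0.424, n_T = 4.01, so y_N = 0.106.

y_N = 0.106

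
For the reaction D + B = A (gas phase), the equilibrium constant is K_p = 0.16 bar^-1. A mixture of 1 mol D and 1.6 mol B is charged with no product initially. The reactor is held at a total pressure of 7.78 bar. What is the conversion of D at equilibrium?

X = 0.404

Let X = conversion of D (basis 1 mol D); extent of reaction ξ = X.
Species balance: n_D = 1 − X; n_B = 1.6 − X; n_A = X.
Total moles n_T = 2.6 − X.
y_i = n_i/n_T, p_i = y_i·P. K_p = p_A / (p_D p_B).
Setting this equal to 0.16 bar^-1 and taking the physical root (0 < X < 1) gives X = 0.404.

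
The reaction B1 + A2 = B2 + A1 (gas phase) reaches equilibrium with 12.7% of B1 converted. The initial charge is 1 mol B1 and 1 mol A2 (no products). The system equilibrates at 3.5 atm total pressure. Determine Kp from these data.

Kp = 0.0212

Take 1 mol B1 as basis and let X be its fractional conversion, so ξ = X.
At extent ξ: n_B1 = 1 − X; n_A2 = 1 − X; n_B2 = X; n_A1 = X.
n_T stays at 2 (no change in mole number).
At X = 0.127: n_B1 = 0.873, n_A2 = 0.873, n_B2 = 0.127, n_A1 = 0.127, n_T = 2.
p_i = (n_i/n_T)·P. Kp = p_B2 p_A1 / (p_B1 p_A2) = 0.0212.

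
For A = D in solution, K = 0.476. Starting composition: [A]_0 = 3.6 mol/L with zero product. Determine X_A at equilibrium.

Let X = conversion of A; extent ξ = 3.6·X mol/L.
Concentrations: [A] = 3.6 − 3.6X; [D] = 3.6X.
K = [D] / ([A]).
Solving K = 0.476 for X ∈ (0,1): X = 0.322.

X = 0.322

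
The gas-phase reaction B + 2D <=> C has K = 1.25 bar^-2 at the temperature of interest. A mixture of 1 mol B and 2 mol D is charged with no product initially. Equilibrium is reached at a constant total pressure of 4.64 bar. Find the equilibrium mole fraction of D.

y_D = 0.334

Basis: 1 mol B initially; let X = conversion of B. Extent ξ = X.
Mole table: n_B = 1 − X; n_D = 2 − 2X; n_C = X.
n_T = Σnᵢ = 3 − 2X.
With p_i = (n_i/n_T)P, K = p_C / (p_B p_D^2).
This yields a degree-3 equation in X; solving on (0,1), X = 0.750.
Then n_D = 0.501, n_T = 1.5, so y_D = 0.334.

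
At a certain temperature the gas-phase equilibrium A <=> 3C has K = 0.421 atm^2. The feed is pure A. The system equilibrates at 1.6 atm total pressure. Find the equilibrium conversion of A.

X = 0.214

Take 1 mol A as basis and let X be its fractional conversion, so ξ = X.
Moles: n_A = 1 − X; n_C = 3X.
Total moles n_T = 1 + 2X.
y_i = n_i/n_T, p_i = y_i·P. K = p_C^3 / (p_A).
Substituting and setting equal to 0.421 atm^2 gives a polynomial in X; the root in (0,1) is X = 0.214.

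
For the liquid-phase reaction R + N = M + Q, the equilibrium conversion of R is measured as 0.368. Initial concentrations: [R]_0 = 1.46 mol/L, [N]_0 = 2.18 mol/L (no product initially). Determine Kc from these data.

Kc = 0.19

Let X = conversion of R.
Concentrations: [R] = 1.46 − 1.46X; [N] = 2.18 − 1.46X; [M] = 1.46X; [Q] = 1.46X.
At X = 0.368: [R] = 0.923, [N] = 1.64, [M] = 0.537, [Q] = 0.537.
Kc = [M] [Q] / ([R] [N]) = 0.19.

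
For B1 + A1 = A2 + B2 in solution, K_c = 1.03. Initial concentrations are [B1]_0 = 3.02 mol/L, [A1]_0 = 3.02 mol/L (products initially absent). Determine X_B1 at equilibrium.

X = 0.504

Let X = conversion of B1; extent ξ = 3.02·X mol/L.
Concentrations: [B1] = 3.02 − 3.02X; [A1] = 3.02 − 3.02X; [A2] = 3.02X; [B2] = 3.02X.
K_c = [A2] [B2] / ([B1] [A1]).
Equating to 1.03: the physical root is X = 0.504.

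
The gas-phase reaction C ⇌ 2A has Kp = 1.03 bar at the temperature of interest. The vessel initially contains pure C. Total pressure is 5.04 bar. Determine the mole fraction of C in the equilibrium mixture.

Take 1 mol C as basis and let X be its fractional conversion, so ξ = X.
Moles: n_C = 1 − X; n_A = 2X.
Summing: n_T = 1 + X.
Mole fractions y_i = n_i/n_T; Kp = p_A^2 / (p_C) with p_i = y_i·P.
Setting this equal to 1.03 bar and taking the physical root (0 < X < 1) gives X = 0.220.
Then n_C = 0.78, n_T = 1.22, so y_C = 0.639.

y_C = 0.639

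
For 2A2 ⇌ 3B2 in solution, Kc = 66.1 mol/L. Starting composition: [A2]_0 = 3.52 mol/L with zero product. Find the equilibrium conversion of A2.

X = 0.734

Let X = conversion of A2; extent ξ = 3.52X/2 mol/L.
Concentrations: [A2] = 3.52 − 3.52X; [B2] = 5.28X.
Kc = [B2]^3 / ([A2]^2).
Equating to 66.1 mol/L: the physical root is X = 0.734.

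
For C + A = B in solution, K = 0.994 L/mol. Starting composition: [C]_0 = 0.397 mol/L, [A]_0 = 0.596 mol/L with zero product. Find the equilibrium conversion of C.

Let X = conversion of C; extent ξ = 0.397·X mol/L.
Concentrations: [C] = 0.397 − 0.397X; [A] = 0.596 − 0.397X; [B] = 0.397X.
K = [B] / ([C] [A]).
This equals 0.994 at X = 0.318 (the root in 0 < X < 1).

X = 0.318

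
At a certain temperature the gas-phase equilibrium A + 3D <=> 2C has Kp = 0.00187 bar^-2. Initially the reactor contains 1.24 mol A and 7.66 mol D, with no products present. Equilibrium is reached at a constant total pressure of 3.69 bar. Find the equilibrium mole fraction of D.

y_D = 0.833

Let X = conversion of A (basis 1.24 mol A); extent of reaction ξ = 1.24X.
Moles: n_A = 1.24 − 1.24X; n_D = 7.66 − 3.72X; n_C = 2.48X.
Summing: n_T = 8.9 − 2.48X.
Mole fractions y_i = n_i/n_T; Kp = p_C^2 / (p_A p_D^3) with p_i = y_i·P.
Substituting and setting equal to 0.00187 bar^-2 gives a polynomial in X; the root in (0,1) is X = 0.147.
Then n_D = 7.11, n_T = 8.54, so y_D = 0.833.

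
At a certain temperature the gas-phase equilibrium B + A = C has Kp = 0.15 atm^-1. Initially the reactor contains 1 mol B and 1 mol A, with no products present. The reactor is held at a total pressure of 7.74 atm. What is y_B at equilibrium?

Basis: 1 mol B initially; let X = conversion of B. Extent ξ = X.
Species balance: n_B = 1 − X; n_A = 1 − X; n_C = X.
n_T = Σnᵢ = 2 − X.
y_i = n_i/n_T, p_i = y_i·P. Kp = p_C / (p_B p_A).
Setting this equal to 0.15 atm^-1 and taking the physical root (0 < X < 1) gives X = 0.320.
Then n_B = 0.68, n_T = 1.68, so y_B = 0.405.

y_B = 0.405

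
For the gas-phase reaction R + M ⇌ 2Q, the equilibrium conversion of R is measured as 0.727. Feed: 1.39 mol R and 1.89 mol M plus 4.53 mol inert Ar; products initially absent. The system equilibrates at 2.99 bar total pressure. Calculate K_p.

Let X = conversion of R (basis 1.39 mol R); extent of reaction ξ = 1.39X.
Species balance: n_R = 1.39 − 1.39X; n_M = 1.89 − 1.39X; n_Q = 2.78X; n_I = 4.53 (inert).
Since Δν = 0, n_T = 7.81 throughout.
At X = 0.727: n_R = 0.379, n_M = 0.879, n_Q = 2.02, n_T = 7.81.
p_i = (n_i/n_T)·P. K_p = p_Q^2 / (p_R p_M) = 12.2.

K_p = 12.2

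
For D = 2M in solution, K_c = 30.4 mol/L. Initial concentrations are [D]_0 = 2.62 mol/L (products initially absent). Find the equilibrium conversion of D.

X = 0.787

Let X = conversion of D; extent ξ = 2.62·X mol/L.
Concentrations: [D] = 2.62 − 2.62X; [M] = 5.24X.
K_c = [M]^2 / ([D]).
Setting equal to 30.4 and solving for X on (0,1) gives X = 0.787.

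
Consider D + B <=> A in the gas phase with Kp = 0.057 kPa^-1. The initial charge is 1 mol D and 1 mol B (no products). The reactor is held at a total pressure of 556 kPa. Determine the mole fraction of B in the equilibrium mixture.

Basis: 1 mol D initially; let X = conversion of D. Extent ξ = X.
Mole table: n_D = 1 − X; n_B = 1 − X; n_A = X.
Total moles n_T = 2 − X.
With p_i = (n_i/n_T)P, Kp = p_A / (p_D p_B).
Equating to 0.057 kPa^-1 and solving on 0 < X < 1: X = 0.825.
Then n_B = 0.175, n_T = 1.17, so y_B = 0.149.

y_B = 0.149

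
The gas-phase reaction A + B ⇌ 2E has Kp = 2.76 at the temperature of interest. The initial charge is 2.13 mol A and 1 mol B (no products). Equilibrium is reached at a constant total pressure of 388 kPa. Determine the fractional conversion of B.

X = 0.625

Take 1 mol B as basis and let X be its fractional conversion, so ξ = X.
Mole table: n_A = 2.13 − X; n_B = 1 − X; n_E = 2X.
n_T stays at 3.13 (no change in mole number).
Mole fractions y_i = n_i/n_T; Kp = p_E^2 / (p_A p_B) with p_i = y_i·P.
Substituting and setting equal to 2.76 gives a polynomial in X; the root in (0,1) is X = 0.625.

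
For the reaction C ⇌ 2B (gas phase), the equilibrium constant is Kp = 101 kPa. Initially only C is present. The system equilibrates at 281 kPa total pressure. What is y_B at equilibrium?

y_B = 0.446

Let X = conversion of C (basis 1 mol C); extent of reaction ξ = X.
Moles: n_C = 1 − X; n_B = 2X.
Summing: n_T = 1 + X.
Mole fractions y_i = n_i/n_T; Kp = p_B^2 / (p_C) with p_i = y_i·P.
Equating to 101 kPa and solving on 0 < X < 1: X = 0.287.
Then n_B = 0.574, n_T = 1.29, so y_B = 0.446.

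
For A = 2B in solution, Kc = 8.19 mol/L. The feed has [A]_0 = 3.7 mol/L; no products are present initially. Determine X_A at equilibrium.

Let X = conversion of A; extent ξ = 3.7·X mol/L.
Concentrations: [A] = 3.7 − 3.7X; [B] = 7.4X.
Kc = [B]^2 / ([A]).
Equating to 8.19 mol/L: the physical root is X = 0.517.

X = 0.517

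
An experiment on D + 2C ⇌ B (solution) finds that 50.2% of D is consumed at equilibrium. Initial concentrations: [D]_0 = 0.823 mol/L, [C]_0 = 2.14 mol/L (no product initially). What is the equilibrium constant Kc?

Kc = 0.584 (mol/L)^-2

Let X = conversion of D.
Concentrations: [D] = 0.823 − 0.823X; [C] = 2.14 − 1.65X; [B] = 0.823X.
At X = 0.502: [D] = 0.41, [C] = 1.31, [B] = 0.413.
Kc = [B] / ([D] [C]^2) = 0.584 (mol/L)^-2.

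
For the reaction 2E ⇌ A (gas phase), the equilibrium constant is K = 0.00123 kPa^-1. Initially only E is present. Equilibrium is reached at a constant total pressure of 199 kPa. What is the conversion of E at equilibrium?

X = 0.289

Take 1 mol E as basis and let X be its fractional conversion, so ξ = 0.5X.
Mole table: n_E = 1 − X; n_A = 0.5X.
Total moles n_T = 1 − 0.5X.
y_i = n_i/n_T, p_i = y_i·P. K = p_A / (p_E^2).
Substituting and setting equal to 0.00123 kPa^-1 gives a polynomial in X; the root in (0,1) is X = 0.289.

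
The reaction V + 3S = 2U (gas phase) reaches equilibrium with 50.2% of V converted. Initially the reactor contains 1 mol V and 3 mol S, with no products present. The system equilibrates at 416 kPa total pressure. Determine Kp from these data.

Basis: 1 mol V initially; let X = conversion of V. Extent ξ = X.
Moles: n_V = 1 − X; n_S = 3 − 3X; n_U = 2X.
Summing: n_T = 4 − 2X.
At X = 0.502: n_V = 0.498, n_S = 1.49, n_U = 1, n_T = 3.
p_i = (n_i/n_T)·P. Kp = p_U^2 / (p_V p_S^3) = 3.15e-05 kPa^-2.

Kp = 3.15e-05 kPa^-2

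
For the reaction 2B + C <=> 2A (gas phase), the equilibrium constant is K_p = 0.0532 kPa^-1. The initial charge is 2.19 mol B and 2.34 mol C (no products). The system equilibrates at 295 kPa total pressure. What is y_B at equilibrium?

Let X = conversion of B (basis 2.19 mol B); extent of reaction ξ = 1.09X.
At extent ξ: n_B = 2.19 − 2.19X; n_C = 2.34 − 1.09X; n_A = 2.19X.
Total moles n_T = 4.53 − 1.09X.
y_i = n_i/n_T, p_i = y_i·P. K_p = p_A^2 / (p_B^2 p_C).
Substituting and setting equal to 0.0532 kPa^-1 gives a polynomial in X; the root in (0,1) is X = 0.718.
Then n_B = 0.617, n_T = 3.74, so y_B = 0.165.

y_B = 0.165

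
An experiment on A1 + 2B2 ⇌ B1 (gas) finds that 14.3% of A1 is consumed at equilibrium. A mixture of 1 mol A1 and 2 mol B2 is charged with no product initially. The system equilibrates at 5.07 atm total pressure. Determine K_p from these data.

Basis: 1 mol A1 initially; let X = conversion of A1. Extent ξ = X.
Mole table: n_A1 = 1 − X; n_B2 = 2 − 2X; n_B1 = X.
Summing: n_T = 3 − 2X.
At X = 0.143: n_A1 = 0.857, n_B2 = 1.71, n_B1 = 0.143, n_T = 2.71.
p_i = (n_i/n_T)·P. K_p = p_B1 / (p_A1 p_B2^2) = 0.0163 atm^-2.

K_p = 0.0163 atm^-2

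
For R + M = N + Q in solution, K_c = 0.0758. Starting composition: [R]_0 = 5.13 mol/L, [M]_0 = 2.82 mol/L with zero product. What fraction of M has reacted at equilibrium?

X = 0.288

Let X = conversion of M; extent ξ = 2.82·X mol/L.
Concentrations: [R] = 5.13 − 2.82X; [M] = 2.82 − 2.82X; [N] = 2.82X; [Q] = 2.82X.
K_c = [N] [Q] / ([R] [M]).
Setting equal to 0.0758 and solving for X on (0,1) gives X = 0.288.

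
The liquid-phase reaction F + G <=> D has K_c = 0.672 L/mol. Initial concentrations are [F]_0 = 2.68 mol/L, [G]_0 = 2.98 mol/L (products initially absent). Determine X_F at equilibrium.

X = 0.517

Let X = conversion of F; extent ξ = 2.68·X mol/L.
Concentrations: [F] = 2.68 − 2.68X; [G] = 2.98 − 2.68X; [D] = 2.68X.
K_c = [D] / ([F] [G]).
Solving K_c = 0.672 for X ∈ (0,1): X = 0.517.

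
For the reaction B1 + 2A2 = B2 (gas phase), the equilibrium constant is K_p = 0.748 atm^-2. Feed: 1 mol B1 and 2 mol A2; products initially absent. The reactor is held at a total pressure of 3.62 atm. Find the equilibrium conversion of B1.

X = 0.635

Let X = conversion of B1 (basis 1 mol B1); extent of reaction ξ = X.
At extent ξ: n_B1 = 1 − X; n_A2 = 2 − 2X; n_B2 = X.
Total moles n_T = 3 − 2X.
y_i = n_i/n_T, p_i = y_i·P. K_p = p_B2 / (p_B1 p_A2^2).
This yields a degree-3 equation in X; solving on (0,1), X = 0.635.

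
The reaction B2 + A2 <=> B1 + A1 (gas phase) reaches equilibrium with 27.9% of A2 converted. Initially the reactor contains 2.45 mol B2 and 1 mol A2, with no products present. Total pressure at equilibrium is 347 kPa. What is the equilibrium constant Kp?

Kp = 0.0497

Let X = conversion of A2 (basis 1 mol A2); extent of reaction ξ = X.
Mole table: n_B2 = 2.45 − X; n_A2 = 1 − X; n_B1 = X; n_A1 = X.
Total moles n_T = 3.45 (Δν = 0, constant).
At X = 0.279: n_B2 = 2.17, n_A2 = 0.721, n_B1 = 0.279, n_A1 = 0.279, n_T = 3.45.
p_i = (n_i/n_T)·P. Kp = p_B1 p_A1 / (p_B2 p_A2) = 0.0497.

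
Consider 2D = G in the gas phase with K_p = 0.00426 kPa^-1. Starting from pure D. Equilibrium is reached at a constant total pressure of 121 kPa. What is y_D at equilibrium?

Let X = conversion of D (basis 1 mol D); extent of reaction ξ = 0.5X.
Mole table: n_D = 1 − X; n_G = 0.5X.
Total moles n_T = 1 − 0.5X.
With p_i = (n_i/n_T)P, K_p = p_G / (p_D^2).
Substituting and setting equal to 0.00426 kPa^-1 gives a polynomial in X; the root in (0,1) is X = 0.429.
Then n_D = 0.571, n_T = 0.786, so y_D = 0.727.

y_D = 0.727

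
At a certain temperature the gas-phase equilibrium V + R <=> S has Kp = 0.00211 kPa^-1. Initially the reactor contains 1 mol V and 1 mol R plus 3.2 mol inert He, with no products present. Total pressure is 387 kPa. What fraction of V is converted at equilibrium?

X = 0.124

Basis: 1 mol V initially; let X = conversion of V. Extent ξ = X.
Mole table: n_V = 1 − X; n_R = 1 − X; n_S = X; n_I = 3.2 (inert).
Total moles n_T = 5.2 − X.
y_i = n_i/n_T, p_i = y_i·P. Kp = p_S / (p_V p_R).
Equating to 0.00211 kPa^-1 and solving on 0 < X < 1: X = 0.124.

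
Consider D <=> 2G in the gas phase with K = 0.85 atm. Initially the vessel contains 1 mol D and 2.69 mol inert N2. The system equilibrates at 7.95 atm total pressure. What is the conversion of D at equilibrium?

Basis: 1 mol D initially; let X = conversion of D. Extent ξ = X.
Species balance: n_D = 1 − X; n_G = 2X; n_I = 2.69 (inert).
n_T = Σnᵢ = 3.69 + X.
y_i = n_i/n_T, p_i = y_i·P. K = p_G^2 / (p_D).
This yields a degree-2 equation in X; solving on (0,1), X = 0.277.

X = 0.277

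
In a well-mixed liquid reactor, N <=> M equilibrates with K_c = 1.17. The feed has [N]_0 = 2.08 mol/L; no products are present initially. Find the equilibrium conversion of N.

X = 0.539

Let X = conversion of N; extent ξ = 2.08·X mol/L.
Concentrations: [N] = 2.08 − 2.08X; [M] = 2.08X.
K_c = [M] / ([N]).
This equals 1.17 at X = 0.539 (the root in 0 < X < 1).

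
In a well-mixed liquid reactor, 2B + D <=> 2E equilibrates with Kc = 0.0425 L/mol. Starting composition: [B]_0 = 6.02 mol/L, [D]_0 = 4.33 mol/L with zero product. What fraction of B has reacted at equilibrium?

X = 0.278

Let X = conversion of B; extent ξ = 6.02X/2 mol/L.
Concentrations: [B] = 6.02 − 6.02X; [D] = 4.33 − 3.01X; [E] = 6.02X.
Kc = [E]^2 / ([B]^2 [D]).
Setting equal to 0.0425 and solving for X on (0,1) gives X = 0.278.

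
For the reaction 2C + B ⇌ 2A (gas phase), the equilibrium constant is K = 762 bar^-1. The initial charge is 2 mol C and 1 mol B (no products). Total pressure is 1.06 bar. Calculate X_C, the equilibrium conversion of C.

Take 2 mol C as basis and let X be its fractional conversion, so ξ = X.
Mole table: n_C = 2 − 2X; n_B = 1 − X; n_A = 2X.
n_T = Σnᵢ = 3 − X.
With p_i = (n_i/n_T)P, K = p_A^2 / (p_C^2 p_B).
Substituting and setting equal to 762 bar^-1 gives a polynomial in X; the root in (0,1) is X = 0.874.

X = 0.874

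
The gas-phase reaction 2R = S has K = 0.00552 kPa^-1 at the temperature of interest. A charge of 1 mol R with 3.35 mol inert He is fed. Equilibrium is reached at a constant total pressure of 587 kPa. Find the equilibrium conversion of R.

Let X = conversion of R (basis 1 mol R); extent of reaction ξ = 0.5X.
Moles: n_R = 1 − X; n_S = 0.5X; n_I = 3.35 (inert).
Summing: n_T = 4.35 − 0.5X.
With p_i = (n_i/n_T)P, K = p_S / (p_R^2).
Equating to 0.00552 kPa^-1 and solving on 0 < X < 1: X = 0.459.

X = 0.459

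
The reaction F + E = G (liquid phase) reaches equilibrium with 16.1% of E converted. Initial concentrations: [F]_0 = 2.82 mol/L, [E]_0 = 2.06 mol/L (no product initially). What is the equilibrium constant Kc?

Let X = conversion of E.
Concentrations: [F] = 2.82 − 2.06X; [E] = 2.06 − 2.06X; [G] = 2.06X.
At X = 0.161: [F] = 2.49, [E] = 1.73, [G] = 0.332.
Kc = [G] / ([F] [E]) = 0.0771 L/mol.

Kc = 0.0771 L/mol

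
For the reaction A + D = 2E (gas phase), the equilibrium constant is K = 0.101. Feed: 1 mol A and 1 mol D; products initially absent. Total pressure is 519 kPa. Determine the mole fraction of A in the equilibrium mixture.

Let X = conversion of A (basis 1 mol A); extent of reaction ξ = X.
Species balance: n_A = 1 − X; n_D = 1 − X; n_E = 2X.
n_T stays at 2 (no change in mole number).
y_i = n_i/n_T, p_i = y_i·P. K = p_E^2 / (p_A p_D).
This yields a degree-2 equation in X; solving on (0,1), X = 0.137.
Then n_A = 0.863, n_T = 2, so y_A = 0.431.

y_A = 0.431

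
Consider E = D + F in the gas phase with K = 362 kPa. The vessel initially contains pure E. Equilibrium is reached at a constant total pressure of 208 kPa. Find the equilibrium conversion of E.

Let X = conversion of E (basis 1 mol E); extent of reaction ξ = X.
Mole table: n_E = 1 − X; n_D = X; n_F = X.
n_T = Σnᵢ = 1 + X.
Mole fractions y_i = n_i/n_T; K = p_D p_F / (p_E) with p_i = y_i·P.
Substituting and setting equal to 362 kPa gives a polynomial in X; the root in (0,1) is X = 0.797.

X = 0.797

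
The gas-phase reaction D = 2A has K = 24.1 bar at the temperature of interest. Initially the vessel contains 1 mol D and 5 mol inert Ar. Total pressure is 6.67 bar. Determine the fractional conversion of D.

Let X = conversion of D (basis 1 mol D); extent of reaction ξ = X.
Mole table: n_D = 1 − X; n_A = 2X; n_I = 5 (inert).
Total moles n_T = 6 + X.
With p_i = (n_i/n_T)P, K = p_A^2 / (p_D).
Substituting and setting equal to 24.1 bar gives a polynomial in X; the root in (0,1) is X = 0.876.

X = 0.876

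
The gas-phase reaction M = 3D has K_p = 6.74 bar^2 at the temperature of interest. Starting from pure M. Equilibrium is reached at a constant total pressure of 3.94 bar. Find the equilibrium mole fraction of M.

Take 1 mol M as basis and let X be its fractional conversion, so ξ = X.
Mole table: n_M = 1 − X; n_D = 3X.
Summing: n_T = 1 + 2X.
y_i = n_i/n_T, p_i = y_i·P. K_p = p_D^3 / (p_M).
Substituting and setting equal to 6.74 bar^2 gives a polynomial in X; the root in (0,1) is X = 0.307.
Then n_M = 0.693, n_T = 1.61, so y_M = 0.429.

y_M = 0.429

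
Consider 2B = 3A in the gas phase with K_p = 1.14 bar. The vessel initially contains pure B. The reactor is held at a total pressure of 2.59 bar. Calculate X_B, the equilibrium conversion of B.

X = 0.388

Basis: 1 mol B initially; let X = conversion of B. Extent ξ = 0.5X.
Moles: n_B = 1 − X; n_A = 1.5X.
Total moles n_T = 1 + 0.5X.
Mole fractions y_i = n_i/n_T; K_p = p_A^3 / (p_B^2) with p_i = y_i·P.
This yields a degree-3 equation in X; solving on (0,1), X = 0.388.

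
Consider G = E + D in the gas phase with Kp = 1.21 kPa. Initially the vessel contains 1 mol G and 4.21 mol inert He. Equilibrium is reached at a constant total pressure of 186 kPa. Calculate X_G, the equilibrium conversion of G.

X = 0.170

Take 1 mol G as basis and let X be its fractional conversion, so ξ = X.
Species balance: n_G = 1 − X; n_E = X; n_D = X; n_I = 4.21 (inert).
Summing: n_T = 5.21 + X.
With p_i = (n_i/n_T)P, Kp = p_E p_D / (p_G).
Equating to 1.21 kPa and solving on 0 < X < 1: X = 0.170.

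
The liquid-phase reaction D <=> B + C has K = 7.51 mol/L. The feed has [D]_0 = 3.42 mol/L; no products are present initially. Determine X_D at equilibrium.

X = 0.746

Let X = conversion of D; extent ξ = 3.42·X mol/L.
Concentrations: [D] = 3.42 − 3.42X; [B] = 3.42X; [C] = 3.42X.
K = [B] [C] / ([D]).
Equating to 7.51 mol/L: the physical root is X = 0.746.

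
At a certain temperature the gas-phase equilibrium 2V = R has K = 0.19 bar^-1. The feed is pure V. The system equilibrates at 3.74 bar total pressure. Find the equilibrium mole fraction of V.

Take 1 mol V as basis and let X be its fractional conversion, so ξ = 0.5X.
Mole table: n_V = 1 − X; n_R = 0.5X.
n_T = Σnᵢ = 1 − 0.5X.
Mole fractions y_i = n_i/n_T; K = p_R / (p_V^2) with p_i = y_i·P.
Setting this equal to 0.19 bar^-1 and taking the physical root (0 < X < 1) gives X = 0.490.
Then n_V = 0.51, n_T = 0.755, so y_V = 0.676.

y_V = 0.676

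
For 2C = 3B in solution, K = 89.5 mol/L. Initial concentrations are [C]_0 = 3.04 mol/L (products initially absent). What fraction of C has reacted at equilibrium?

X = 0.771

Let X = conversion of C; extent ξ = 3.04X/2 mol/L.
Concentrations: [C] = 3.04 − 3.04X; [B] = 4.56X.
K = [B]^3 / ([C]^2).
Equating to 89.5 mol/L: the physical root is X = 0.771.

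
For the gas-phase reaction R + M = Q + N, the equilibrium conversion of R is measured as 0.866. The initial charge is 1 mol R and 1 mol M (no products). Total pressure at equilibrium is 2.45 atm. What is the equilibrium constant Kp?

Kp = 41.8

Basis: 1 mol R initially; let X = conversion of R. Extent ξ = X.
Moles: n_R = 1 − X; n_M = 1 − X; n_Q = X; n_N = X.
Since Δν = 0, n_T = 2 throughout.
At X = 0.866: n_R = 0.134, n_M = 0.134, n_Q = 0.866, n_N = 0.866, n_T = 2.
p_i = (n_i/n_T)·P. Kp = p_Q p_N / (p_R p_M) = 41.8.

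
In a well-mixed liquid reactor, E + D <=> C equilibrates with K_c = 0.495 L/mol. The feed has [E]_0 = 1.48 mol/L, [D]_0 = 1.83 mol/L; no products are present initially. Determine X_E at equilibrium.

X = 0.384

Let X = conversion of E; extent ξ = 1.48·X mol/L.
Concentrations: [E] = 1.48 − 1.48X; [D] = 1.83 − 1.48X; [C] = 1.48X.
K_c = [C] / ([E] [D]).
Setting equal to 0.495 and solving for X on (0,1) gives X = 0.384.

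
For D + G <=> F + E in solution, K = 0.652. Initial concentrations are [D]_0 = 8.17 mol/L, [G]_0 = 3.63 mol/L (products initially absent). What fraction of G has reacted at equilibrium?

Let X = conversion of G; extent ξ = 3.63·X mol/L.
Concentrations: [D] = 8.17 − 3.63X; [G] = 3.63 − 3.63X; [F] = 3.63X; [E] = 3.63X.
K = [F] [E] / ([D] [G]).
Equating to 0.652: the physical root is X = 0.628.

X = 0.628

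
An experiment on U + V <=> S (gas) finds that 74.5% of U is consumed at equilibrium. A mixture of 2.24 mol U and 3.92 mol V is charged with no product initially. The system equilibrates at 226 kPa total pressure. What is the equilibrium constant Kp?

Let X = conversion of U (basis 2.24 mol U); extent of reaction ξ = 2.24X.
Mole table: n_U = 2.24 − 2.24X; n_V = 3.92 − 2.24X; n_S = 2.24X.
Total moles n_T = 6.16 − 2.24X.
At X = 0.745: n_U = 0.571, n_V = 2.25, n_S = 1.67, n_T = 4.49.
p_i = (n_i/n_T)·P. Kp = p_S / (p_U p_V) = 0.0258 kPa^-1.

Kp = 0.0258 kPa^-1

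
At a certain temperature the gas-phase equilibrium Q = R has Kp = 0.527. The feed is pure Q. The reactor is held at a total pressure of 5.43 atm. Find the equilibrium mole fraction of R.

Take 1 mol Q as basis and let X be its fractional conversion, so ξ = X.
At extent ξ: n_Q = 1 − X; n_R = X.
Since Δν = 0, n_T = 1 throughout.
Mole fractions y_i = n_i/n_T; Kp = p_R / (p_Q) with p_i = y_i·P.
Setting this equal to 0.527 and taking the physical root (0 < X < 1) gives X = 0.345.
Then n_R = 0.345, n_T = 1, so y_R = 0.345.

y_R = 0.345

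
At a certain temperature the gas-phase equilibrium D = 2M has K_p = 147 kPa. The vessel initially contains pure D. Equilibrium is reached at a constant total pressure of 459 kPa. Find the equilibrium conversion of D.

Basis: 1 mol D initially; let X = conversion of D. Extent ξ = X.
Mole table: n_D = 1 − X; n_M = 2X.
Summing: n_T = 1 + X.
With p_i = (n_i/n_T)P, K_p = p_M^2 / (p_D).
Equating to 147 kPa and solving on 0 < X < 1: X = 0.272.

X = 0.272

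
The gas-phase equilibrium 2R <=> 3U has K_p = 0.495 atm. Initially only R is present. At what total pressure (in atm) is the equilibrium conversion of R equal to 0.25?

Basis: 1 mol R initially; let X = conversion of R. Extent ξ = 0.5X.
Species balance: n_R = 1 − X; n_U = 1.5X.
Summing: n_T = 1 + 0.5X.
K_p = p_U^3 / (p_R^2) with p_i = (n_i/n_T)·P.
At X = 0.25: the mole-fraction product g(X) = Π y_i^ν_i = 0.08333. Since K_p = g(X)·P^{1}, P = (K_p/g)^(1/1) = (0.495/0.08333)^(1/1) = 5.94 atm.

P = 5.94 atm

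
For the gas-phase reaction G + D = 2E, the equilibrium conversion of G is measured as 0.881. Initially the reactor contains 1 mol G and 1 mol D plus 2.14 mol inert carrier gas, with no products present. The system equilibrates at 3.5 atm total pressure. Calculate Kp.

Kp = 219

Take 1 mol G as basis and let X be its fractional conversion, so ξ = X.
Species balance: n_G = 1 − X; n_D = 1 − X; n_E = 2X; n_I = 2.14 (inert).
Since Δν = 0, n_T = 4.14 throughout.
At X = 0.881: n_G = 0.119, n_D = 0.119, n_E = 1.76, n_T = 4.14.
p_i = (n_i/n_T)·P. Kp = p_E^2 / (p_G p_D) = 219.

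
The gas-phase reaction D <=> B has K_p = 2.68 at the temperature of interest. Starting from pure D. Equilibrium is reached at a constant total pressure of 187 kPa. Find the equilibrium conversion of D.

X = 0.728

Take 1 mol D as basis and let X be its fractional conversion, so ξ = X.
Mole table: n_D = 1 − X; n_B = X.
Total moles n_T = 1 (Δν = 0, constant).
With p_i = (n_i/n_T)P, K_p = p_B / (p_D).
This yields a degree-1 equation in X; solving on (0,1), X = 0.728.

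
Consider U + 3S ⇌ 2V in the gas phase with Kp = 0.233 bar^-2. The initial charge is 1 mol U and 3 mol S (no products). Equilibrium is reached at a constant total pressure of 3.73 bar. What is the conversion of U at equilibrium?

Take 1 mol U as basis and let X be its fractional conversion, so ξ = X.
At extent ξ: n_U = 1 − X; n_S = 3 − 3X; n_V = 2X.
n_T = Σnᵢ = 4 − 2X.
With p_i = (n_i/n_T)P, Kp = p_V^2 / (p_U p_S^3).
Substituting and setting equal to 0.233 bar^-2 gives a polynomial in X; the root in (0,1) is X = 0.453.

X = 0.453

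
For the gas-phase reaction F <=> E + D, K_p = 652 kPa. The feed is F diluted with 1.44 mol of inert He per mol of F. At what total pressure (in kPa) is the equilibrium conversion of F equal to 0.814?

Let X = conversion of F (basis 1 mol F); extent of reaction ξ = X.
Mole table: n_F = 1 − X; n_E = X; n_D = X; n_I = 1.44 (inert).
Total moles n_T = 2.44 + X.
K_p = p_E p_D / (p_F) with p_i = (n_i/n_T)·P.
At X = 0.814: the mole-fraction product g(X) = Π y_i^ν_i = 1.095. Since K_p = g(X)·P^{1}, P = (K_p/g)^(1/1) = (652/1.095)^(1/1) = 596 kPa.

P = 596 kPa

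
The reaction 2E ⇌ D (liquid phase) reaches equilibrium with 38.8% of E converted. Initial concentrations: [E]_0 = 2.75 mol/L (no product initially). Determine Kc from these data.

Kc = 0.188 L/mol

Let X = conversion of E.
Concentrations: [E] = 2.75 − 2.75X; [D] = 1.38X.
At X = 0.388: [E] = 1.68, [D] = 0.533.
Kc = [D] / ([E]^2) = 0.188 L/mol.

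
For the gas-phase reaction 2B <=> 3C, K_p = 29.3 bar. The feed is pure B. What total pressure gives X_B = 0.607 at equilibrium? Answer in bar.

P = 7.81 bar

Basis: 1 mol B initially; let X = conversion of B. Extent ξ = 0.5X.
Species balance: n_B = 1 − X; n_C = 1.5X.
Summing: n_T = 1 + 0.5X.
K_p = p_C^3 / (p_B^2) with p_i = (n_i/n_T)·P.
At X = 0.607: the mole-fraction product g(X) = Π y_i^ν_i = 3.749. Since K_p = g(X)·P^{1}, P = (K_p/g)^(1/1) = (29.3/3.749)^(1/1) = 7.81 bar.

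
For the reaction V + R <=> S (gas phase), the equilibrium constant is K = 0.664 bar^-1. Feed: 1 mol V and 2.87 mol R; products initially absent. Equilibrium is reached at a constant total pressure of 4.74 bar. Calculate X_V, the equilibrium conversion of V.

Let X = conversion of V (basis 1 mol V); extent of reaction ξ = X.
Moles: n_V = 1 − X; n_R = 2.87 − X; n_S = X.
n_T = Σnᵢ = 3.87 − X.
Mole fractions y_i = n_i/n_T; K = p_S / (p_V p_R) with p_i = y_i·P.
Setting this equal to 0.664 bar^-1 and taking the physical root (0 < X < 1) gives X = 0.684.

X = 0.684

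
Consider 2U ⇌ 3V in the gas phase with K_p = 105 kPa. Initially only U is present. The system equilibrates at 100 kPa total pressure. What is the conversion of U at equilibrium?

X = 0.474

Take 1 mol U as basis and let X be its fractional conversion, so ξ = 0.5X.
At extent ξ: n_U = 1 − X; n_V = 1.5X.
n_T = Σnᵢ = 1 + 0.5X.
y_i = n_i/n_T, p_i = y_i·P. K_p = p_V^3 / (p_U^2).
This yields a degree-3 equation in X; solving on (0,1), X = 0.474.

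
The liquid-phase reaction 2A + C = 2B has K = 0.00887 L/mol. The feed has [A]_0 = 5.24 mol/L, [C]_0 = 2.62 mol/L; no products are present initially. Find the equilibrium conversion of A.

X = 0.125

Let X = conversion of A; extent ξ = 5.24X/2 mol/L.
Concentrations: [A] = 5.24 − 5.24X; [C] = 2.62 − 2.62X; [B] = 5.24X.
K = [B]^2 / ([A]^2 [C]).
Solving K = 0.00887 for X ∈ (0,1): X = 0.125.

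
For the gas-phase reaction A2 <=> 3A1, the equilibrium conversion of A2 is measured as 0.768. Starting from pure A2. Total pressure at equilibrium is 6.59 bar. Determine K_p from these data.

Let X = conversion of A2 (basis 1 mol A2); extent of reaction ξ = X.
Species balance: n_A2 = 1 − X; n_A1 = 3X.
n_T = Σnᵢ = 1 + 2X.
At X = 0.768: n_A2 = 0.232, n_A1 = 2.3, n_T = 2.54.
p_i = (n_i/n_T)·P. K_p = p_A1^3 / (p_A2) = 356 bar^2.

K_p = 356 bar^2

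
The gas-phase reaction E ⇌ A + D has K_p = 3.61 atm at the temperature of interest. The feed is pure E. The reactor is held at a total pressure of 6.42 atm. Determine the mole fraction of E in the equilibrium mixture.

Take 1 mol E as basis and let X be its fractional conversion, so ξ = X.
Species balance: n_E = 1 − X; n_A = X; n_D = X.
n_T = Σnᵢ = 1 + X.
Mole fractions y_i = n_i/n_T; K_p = p_A p_D / (p_E) with p_i = y_i·P.
Setting this equal to 3.61 atm and taking the physical root (0 < X < 1) gives X = 0.600.
Then n_E = 0.4, n_T = 1.6, so y_E = 0.250.

y_E = 0.250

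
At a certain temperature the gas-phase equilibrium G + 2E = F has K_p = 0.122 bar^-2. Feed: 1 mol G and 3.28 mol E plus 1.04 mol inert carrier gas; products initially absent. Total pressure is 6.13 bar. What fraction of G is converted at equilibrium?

Take 1 mol G as basis and let X be its fractional conversion, so ξ = X.
At extent ξ: n_G = 1 − X; n_E = 3.28 − 2X; n_F = X; n_I = 1.04 (inert).
Summing: n_T = 5.32 − 2X.
With p_i = (n_i/n_T)P, K_p = p_F / (p_G p_E^2).
Equating to 0.122 bar^-2 and solving on 0 < X < 1: X = 0.550.

X = 0.550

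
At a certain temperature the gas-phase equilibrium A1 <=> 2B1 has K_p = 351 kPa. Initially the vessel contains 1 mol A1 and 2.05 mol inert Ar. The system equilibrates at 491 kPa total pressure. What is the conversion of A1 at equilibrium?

X = 0.542

Let X = conversion of A1 (basis 1 mol A1); extent of reaction ξ = X.
At extent ξ: n_A1 = 1 − X; n_B1 = 2X; n_I = 2.05 (inert).
n_T = Σnᵢ = 3.05 + X.
Mole fractions y_i = n_i/n_T; K_p = p_B1^2 / (p_A1) with p_i = y_i·P.
Setting this equal to 351 kPa and taking the physical root (0 < X < 1) gives X = 0.542.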